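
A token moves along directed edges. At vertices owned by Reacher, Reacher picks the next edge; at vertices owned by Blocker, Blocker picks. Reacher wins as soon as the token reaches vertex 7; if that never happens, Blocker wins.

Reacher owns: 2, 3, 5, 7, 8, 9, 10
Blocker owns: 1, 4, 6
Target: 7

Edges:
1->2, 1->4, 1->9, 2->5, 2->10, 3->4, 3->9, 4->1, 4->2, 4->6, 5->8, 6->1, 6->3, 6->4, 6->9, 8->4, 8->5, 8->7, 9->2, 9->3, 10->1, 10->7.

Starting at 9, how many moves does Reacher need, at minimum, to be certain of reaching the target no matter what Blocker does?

3

A0 = {7}
A1: add {8, 10} — 8 (Reacher) has 8→7; 10 (Reacher) has 10→7.
A2: add {2, 5} — 2 (Reacher) has 2→10; 5 (Reacher) has 5→8.
A3: add {9} — 9 (Reacher) has 9→2.
9 enters the attractor at level 3, so Reacher can force the target in 3 moves from there.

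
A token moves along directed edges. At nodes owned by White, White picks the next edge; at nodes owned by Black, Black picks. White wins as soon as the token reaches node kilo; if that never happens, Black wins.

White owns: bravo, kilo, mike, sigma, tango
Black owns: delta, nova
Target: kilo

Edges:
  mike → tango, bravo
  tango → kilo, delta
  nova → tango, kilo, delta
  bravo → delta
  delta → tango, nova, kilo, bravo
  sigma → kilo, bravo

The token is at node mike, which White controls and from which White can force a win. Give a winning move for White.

tango

A0 = {kilo}
A1: add {sigma, tango} — tango (White) has tango→kilo; sigma (White) has sigma→kilo.
A2: add {mike} — mike (White) has mike→tango.
A3 = A2; e.g. nova (Black) can still go to delta. Fixed point.
From mike, successor tango is in the attractor (rank 1); the other successor bravo is not.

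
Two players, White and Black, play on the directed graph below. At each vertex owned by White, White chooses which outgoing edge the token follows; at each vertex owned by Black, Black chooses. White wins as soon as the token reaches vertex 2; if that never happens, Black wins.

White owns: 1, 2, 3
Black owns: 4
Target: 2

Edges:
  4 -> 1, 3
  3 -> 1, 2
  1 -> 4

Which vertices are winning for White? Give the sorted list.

2, 3

A0 = {2}
A1: add {3} — 3 (White) has 3→2.
A2 = A1; e.g. 1 (White) has no edge into A1. Fixed point.
White's winning region = {2, 3}.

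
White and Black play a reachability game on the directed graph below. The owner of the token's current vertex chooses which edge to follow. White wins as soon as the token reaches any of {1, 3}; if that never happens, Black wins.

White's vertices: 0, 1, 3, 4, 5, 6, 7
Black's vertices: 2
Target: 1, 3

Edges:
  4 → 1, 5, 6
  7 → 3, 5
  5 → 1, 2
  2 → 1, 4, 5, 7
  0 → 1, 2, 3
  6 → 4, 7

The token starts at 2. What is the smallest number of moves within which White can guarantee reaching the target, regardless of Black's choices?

2

A0 = {1, 3}
A1: add {0, 4, 5, 7} — 0 (White) has 0→1; 4 (White) has 4→1; 5 (White) has 5→1; 7 (White) has 7→3.
A2: add {2, 6} — 2 (Black): all of {1, 4, 5, 7} already in; 6 (White) has 6→4.
A2 = all vertices. Fixed point.
2 enters the attractor at level 2, so White can force the target in 2 moves from there.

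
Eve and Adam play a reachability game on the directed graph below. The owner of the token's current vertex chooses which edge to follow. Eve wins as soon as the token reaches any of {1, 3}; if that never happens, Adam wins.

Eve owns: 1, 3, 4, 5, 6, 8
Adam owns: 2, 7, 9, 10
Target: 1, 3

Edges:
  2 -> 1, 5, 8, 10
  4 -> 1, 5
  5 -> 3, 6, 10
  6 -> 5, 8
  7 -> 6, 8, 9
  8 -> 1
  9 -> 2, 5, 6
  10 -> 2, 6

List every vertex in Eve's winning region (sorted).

1, 3, 4, 5, 6, 8

A0 = {1, 3}
A1: add {4, 5, 8} — 4 (Eve) has 4→1; 5 (Eve) has 5→3; 8 (Eve) has 8→1.
A2: add {6} — 6 (Eve) has 6→5.
A3 = A2; e.g. 2 (Adam) can still go to 10. Fixed point.
Eve's winning region = {1, 3, 4, 5, 6, 8}.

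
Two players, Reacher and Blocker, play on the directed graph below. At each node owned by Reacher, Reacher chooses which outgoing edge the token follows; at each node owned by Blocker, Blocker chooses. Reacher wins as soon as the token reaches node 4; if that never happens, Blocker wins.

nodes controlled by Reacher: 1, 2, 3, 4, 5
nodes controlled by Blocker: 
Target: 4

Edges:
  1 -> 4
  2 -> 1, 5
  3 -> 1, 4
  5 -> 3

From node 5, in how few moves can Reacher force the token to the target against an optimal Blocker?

A0 = {4}
A1: add {1, 3} — 1 (Reacher) has 1→4; 3 (Reacher) has 3→4.
A2: add {2, 5} — 2 (Reacher) has 2→1; 5 (Reacher) has 5→3.
A2 = all vertices. Fixed point.
5 enters the attractor at level 2, so Reacher can force the target in 2 moves from there.

2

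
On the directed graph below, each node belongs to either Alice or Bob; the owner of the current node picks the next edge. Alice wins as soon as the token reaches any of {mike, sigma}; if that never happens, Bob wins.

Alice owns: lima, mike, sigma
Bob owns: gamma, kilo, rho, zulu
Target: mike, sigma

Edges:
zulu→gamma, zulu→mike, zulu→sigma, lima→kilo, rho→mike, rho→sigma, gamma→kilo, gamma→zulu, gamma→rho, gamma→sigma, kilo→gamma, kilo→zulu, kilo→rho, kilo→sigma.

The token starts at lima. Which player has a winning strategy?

Bob

A0 = {mike, sigma}
A1: add {rho} — rho (Bob): all of {mike, sigma} already in.
A2 = A1; e.g. gamma (Bob) can still go to kilo. Fixed point.
lima never enters the attractor, so Bob can avoid the target forever.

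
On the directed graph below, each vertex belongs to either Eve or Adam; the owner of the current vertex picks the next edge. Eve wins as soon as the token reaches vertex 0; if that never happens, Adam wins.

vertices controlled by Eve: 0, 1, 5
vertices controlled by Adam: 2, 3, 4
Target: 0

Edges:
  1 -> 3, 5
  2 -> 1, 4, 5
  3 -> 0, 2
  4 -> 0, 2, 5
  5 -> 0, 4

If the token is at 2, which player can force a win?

Adam

A0 = {0}
A1: add {5} — 5 (Eve) has 5→0.
A2: add {1} — 1 (Eve) has 1→5.
A3 = A2; e.g. 2 (Adam) can still go to 4. Fixed point.
2 never enters the attractor, so Adam can avoid the target forever.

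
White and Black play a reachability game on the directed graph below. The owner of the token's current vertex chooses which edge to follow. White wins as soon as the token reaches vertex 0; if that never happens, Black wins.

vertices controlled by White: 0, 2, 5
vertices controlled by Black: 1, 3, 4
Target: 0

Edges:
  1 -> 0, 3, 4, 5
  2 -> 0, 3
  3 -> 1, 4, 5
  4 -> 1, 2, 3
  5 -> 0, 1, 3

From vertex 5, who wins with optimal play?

White

A0 = {0}
A1: add {2, 5} — 2 (White) has 2→0; 5 (White) has 5→0.
A2 = A1; e.g. 1 (Black) can still go to 3. Fixed point.
5 ∈ A1, so White can force the target.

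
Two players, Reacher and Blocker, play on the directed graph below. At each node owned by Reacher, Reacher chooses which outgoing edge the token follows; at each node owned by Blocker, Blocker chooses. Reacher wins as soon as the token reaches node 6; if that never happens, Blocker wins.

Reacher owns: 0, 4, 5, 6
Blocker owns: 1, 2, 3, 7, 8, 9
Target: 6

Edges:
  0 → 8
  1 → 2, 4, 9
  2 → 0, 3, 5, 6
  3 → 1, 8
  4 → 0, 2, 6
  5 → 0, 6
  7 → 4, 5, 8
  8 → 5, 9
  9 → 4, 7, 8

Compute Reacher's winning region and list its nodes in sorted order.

4, 5, 6

A0 = {6}
A1: add {4, 5} — 4 (Reacher) has 4→6; 5 (Reacher) has 5→6.
A2 = A1; e.g. 0 (Reacher) has no edge into A1. Fixed point.
Reacher's winning region = {4, 5, 6}.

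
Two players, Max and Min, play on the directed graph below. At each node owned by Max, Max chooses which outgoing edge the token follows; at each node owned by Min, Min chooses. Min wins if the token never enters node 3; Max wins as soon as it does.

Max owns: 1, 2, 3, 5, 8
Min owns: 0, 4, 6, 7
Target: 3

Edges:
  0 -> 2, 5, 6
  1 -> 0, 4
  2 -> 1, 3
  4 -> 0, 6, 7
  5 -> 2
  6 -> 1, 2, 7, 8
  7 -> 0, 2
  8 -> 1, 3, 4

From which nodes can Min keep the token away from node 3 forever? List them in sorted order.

A0 = {3}
A1: add {2, 8} — 2 (Max) has 2→3; 8 (Max) has 8→3.
A2: add {5} — 5 (Max) has 5→2.
A3 = A2; e.g. 0 (Min) can still go to 6. Fixed point.
Max's attractor = {2, 3, 5, 8}; Min avoids the target exactly from the complement.

0, 1, 4, 6, 7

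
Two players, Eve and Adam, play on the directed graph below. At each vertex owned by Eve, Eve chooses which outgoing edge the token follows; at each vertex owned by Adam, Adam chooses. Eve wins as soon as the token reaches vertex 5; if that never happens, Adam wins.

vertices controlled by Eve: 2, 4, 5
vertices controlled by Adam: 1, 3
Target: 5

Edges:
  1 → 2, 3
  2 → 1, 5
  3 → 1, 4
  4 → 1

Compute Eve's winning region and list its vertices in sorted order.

2, 5

A0 = {5}
A1: add {2} — 2 (Eve) has 2→5.
A2 = A1; e.g. 1 (Adam) can still go to 3. Fixed point.
Eve's winning region = {2, 5}.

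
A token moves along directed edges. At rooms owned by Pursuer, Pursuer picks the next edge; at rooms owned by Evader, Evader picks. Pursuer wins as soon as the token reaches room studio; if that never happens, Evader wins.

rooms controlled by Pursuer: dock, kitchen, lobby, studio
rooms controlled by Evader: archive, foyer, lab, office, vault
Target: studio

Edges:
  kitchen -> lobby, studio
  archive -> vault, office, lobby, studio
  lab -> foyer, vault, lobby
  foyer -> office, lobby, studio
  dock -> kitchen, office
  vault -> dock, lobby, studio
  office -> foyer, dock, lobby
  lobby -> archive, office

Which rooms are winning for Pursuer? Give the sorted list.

dock, kitchen, studio

A0 = {studio}
A1: add {kitchen} — kitchen (Pursuer) has kitchen→studio.
A2: add {dock} — dock (Pursuer) has dock→kitchen.
A3 = A2; e.g. archive (Evader) can still go to vault. Fixed point.
Pursuer's winning region = {dock, kitchen, studio}.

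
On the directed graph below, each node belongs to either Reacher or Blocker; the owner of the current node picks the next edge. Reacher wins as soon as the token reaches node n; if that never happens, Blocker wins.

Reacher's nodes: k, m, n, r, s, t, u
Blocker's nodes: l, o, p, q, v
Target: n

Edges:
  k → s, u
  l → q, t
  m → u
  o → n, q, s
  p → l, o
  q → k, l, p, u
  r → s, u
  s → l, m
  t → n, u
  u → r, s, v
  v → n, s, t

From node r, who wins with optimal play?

Blocker

A0 = {n}
A1: add {t} — t (Reacher) has t→n.
A2 = A1; e.g. k (Reacher) has no edge into A1. Fixed point.
r never enters the attractor, so Blocker can avoid the target forever.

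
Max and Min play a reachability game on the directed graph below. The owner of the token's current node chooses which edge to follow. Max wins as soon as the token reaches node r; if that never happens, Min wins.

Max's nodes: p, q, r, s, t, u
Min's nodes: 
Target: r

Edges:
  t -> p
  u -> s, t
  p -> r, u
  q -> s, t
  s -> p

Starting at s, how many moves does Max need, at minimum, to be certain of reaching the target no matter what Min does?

2

A0 = {r}
A1: add {p} — p (Max) has p→r.
A2: add {s, t} — s (Max) has s→p; t (Max) has t→p.
s enters the attractor at level 2, so Max can force the target in 2 moves from there.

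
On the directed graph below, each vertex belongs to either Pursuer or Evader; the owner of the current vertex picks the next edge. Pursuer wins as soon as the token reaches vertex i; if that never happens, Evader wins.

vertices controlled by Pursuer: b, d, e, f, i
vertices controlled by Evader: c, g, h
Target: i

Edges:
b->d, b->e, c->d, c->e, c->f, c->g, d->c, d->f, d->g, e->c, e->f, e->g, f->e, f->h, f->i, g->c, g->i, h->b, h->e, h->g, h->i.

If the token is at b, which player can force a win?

A0 = {i}
A1: add {f} — f (Pursuer) has f→i.
A2: add {d, e} — d (Pursuer) has d→f; e (Pursuer) has e→f.
A3: add {b} — b (Pursuer) has b→d.
A4 = A3; e.g. c (Evader) can still go to g. Fixed point.
b ∈ A3, so Pursuer can force the target.

Pursuer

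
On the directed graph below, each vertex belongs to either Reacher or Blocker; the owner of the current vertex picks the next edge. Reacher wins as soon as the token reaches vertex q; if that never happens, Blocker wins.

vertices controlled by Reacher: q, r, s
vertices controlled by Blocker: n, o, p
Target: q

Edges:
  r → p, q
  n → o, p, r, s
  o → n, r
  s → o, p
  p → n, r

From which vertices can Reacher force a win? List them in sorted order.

A0 = {q}
A1: add {r} — r (Reacher) has r→q.
A2 = A1; e.g. n (Blocker) can still go to o. Fixed point.
Reacher's winning region = {q, r}.

q, r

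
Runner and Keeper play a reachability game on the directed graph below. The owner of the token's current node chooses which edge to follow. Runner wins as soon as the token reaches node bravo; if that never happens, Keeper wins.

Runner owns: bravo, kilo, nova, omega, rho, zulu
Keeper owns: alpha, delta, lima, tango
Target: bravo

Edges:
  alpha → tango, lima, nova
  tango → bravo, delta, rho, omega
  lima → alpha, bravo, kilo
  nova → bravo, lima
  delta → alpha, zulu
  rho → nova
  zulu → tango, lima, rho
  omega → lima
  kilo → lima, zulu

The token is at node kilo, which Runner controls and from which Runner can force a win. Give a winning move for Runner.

A0 = {bravo}
A1: add {nova} — nova (Runner) has nova→bravo.
A2: add {rho} — rho (Runner) has rho→nova.
A3: add {zulu} — zulu (Runner) has zulu→rho.
A4: add {kilo} — kilo (Runner) has kilo→zulu.
A5 = A4; e.g. alpha (Keeper) can still go to tango. Fixed point.
From kilo, successor zulu is in the attractor (rank 3); the other successor lima is not.

zulu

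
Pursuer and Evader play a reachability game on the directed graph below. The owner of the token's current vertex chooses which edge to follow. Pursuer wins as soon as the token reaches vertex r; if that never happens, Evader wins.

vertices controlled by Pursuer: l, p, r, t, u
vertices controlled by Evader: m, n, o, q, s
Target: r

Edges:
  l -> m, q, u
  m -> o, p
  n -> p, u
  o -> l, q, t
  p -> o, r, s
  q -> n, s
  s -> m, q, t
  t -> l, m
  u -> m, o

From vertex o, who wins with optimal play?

Evader

A0 = {r}
A1: add {p} — p (Pursuer) has p→r.
A2 = A1; e.g. l (Pursuer) has no edge into A1. Fixed point.
o never enters the attractor, so Evader can avoid the target forever.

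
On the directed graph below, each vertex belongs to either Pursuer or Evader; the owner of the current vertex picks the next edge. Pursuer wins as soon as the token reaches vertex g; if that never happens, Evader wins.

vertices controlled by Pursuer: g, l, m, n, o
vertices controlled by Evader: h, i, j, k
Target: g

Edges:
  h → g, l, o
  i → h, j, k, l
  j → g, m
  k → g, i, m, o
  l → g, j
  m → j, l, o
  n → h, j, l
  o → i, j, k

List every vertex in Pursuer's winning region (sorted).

g, h, j, l, m, n, o

A0 = {g}
A1: add {l} — l (Pursuer) has l→g.
A2: add {m, n} — m (Pursuer) has m→l; n (Pursuer) has n→l.
A3: add {j} — j (Evader): all of {g, m} already in.
A4: add {o} — o (Pursuer) has o→j.
A5: add {h} — h (Evader): all of {g, l, o} already in.
A6 = A5; e.g. i (Evader) can still go to k. Fixed point.
Pursuer's winning region = {g, h, j, l, m, n, o}.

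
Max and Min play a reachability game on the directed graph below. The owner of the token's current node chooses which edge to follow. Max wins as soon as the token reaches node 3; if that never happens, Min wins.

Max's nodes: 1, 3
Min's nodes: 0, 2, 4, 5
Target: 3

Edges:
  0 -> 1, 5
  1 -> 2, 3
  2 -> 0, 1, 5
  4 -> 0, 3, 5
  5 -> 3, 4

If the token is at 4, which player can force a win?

A0 = {3}
A1: add {1} — 1 (Max) has 1→3.
A2 = A1; e.g. 0 (Min) can still go to 5. Fixed point.
4 never enters the attractor, so Min can avoid the target forever.

Min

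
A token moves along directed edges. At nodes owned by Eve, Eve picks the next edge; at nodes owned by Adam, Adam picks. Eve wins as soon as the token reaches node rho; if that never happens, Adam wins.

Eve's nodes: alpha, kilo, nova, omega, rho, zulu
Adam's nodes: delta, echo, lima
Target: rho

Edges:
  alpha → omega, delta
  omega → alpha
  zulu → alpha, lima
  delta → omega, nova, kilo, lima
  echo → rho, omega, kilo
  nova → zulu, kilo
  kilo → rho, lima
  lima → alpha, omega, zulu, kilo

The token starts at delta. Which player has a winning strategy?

Adam

A0 = {rho}
A1: add {kilo} — kilo (Eve) has kilo→rho.
A2: add {nova} — nova (Eve) has nova→kilo.
A3 = A2; e.g. alpha (Eve) has no edge into A2. Fixed point.
delta never enters the attractor, so Adam can avoid the target forever.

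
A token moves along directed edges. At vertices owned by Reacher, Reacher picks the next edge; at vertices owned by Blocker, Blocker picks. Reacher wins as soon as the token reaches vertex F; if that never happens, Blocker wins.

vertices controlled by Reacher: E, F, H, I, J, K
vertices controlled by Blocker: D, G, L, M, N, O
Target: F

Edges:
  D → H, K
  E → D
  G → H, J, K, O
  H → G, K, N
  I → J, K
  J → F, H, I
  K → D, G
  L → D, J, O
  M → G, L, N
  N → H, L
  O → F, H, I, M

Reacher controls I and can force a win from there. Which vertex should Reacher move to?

A0 = {F}
A1: add {J} — J (Reacher) has J→F.
A2: add {I} — I (Reacher) has I→J.
A3 = A2; e.g. D (Blocker) can still go to H. Fixed point.
From I, successor J is in the attractor (rank 1); the other successor K is not.

J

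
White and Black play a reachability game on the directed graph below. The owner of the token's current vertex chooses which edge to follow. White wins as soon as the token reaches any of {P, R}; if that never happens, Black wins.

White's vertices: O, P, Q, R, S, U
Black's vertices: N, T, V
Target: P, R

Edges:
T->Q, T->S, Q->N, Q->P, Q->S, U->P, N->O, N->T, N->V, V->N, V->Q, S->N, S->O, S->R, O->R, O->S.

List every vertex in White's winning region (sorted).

O, P, Q, R, S, T, U

A0 = {P, R}
A1: add {O, Q, S, U} — O (White) has O→R; Q (White) has Q→P; S (White) has S→R; U (White) has U→P.
A2: add {T} — T (Black): all of {Q, S} already in.
A3 = A2; e.g. N (Black) can still go to V. Fixed point.
White's winning region = {O, P, Q, R, S, T, U}.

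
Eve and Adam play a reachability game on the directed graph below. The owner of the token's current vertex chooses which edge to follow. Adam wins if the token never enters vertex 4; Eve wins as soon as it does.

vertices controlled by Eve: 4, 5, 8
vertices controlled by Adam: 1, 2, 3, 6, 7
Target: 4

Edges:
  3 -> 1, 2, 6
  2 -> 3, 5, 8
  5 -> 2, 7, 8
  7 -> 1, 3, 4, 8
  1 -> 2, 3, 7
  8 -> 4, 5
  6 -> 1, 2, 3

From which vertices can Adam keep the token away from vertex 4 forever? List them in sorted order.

1, 2, 3, 6, 7

A0 = {4}
A1: add {8} — 8 (Eve) has 8→4.
A2: add {5} — 5 (Eve) has 5→8.
A3 = A2; e.g. 1 (Adam) can still go to 2. Fixed point.
Eve's attractor = {4, 5, 8}; Adam avoids the target exactly from the complement.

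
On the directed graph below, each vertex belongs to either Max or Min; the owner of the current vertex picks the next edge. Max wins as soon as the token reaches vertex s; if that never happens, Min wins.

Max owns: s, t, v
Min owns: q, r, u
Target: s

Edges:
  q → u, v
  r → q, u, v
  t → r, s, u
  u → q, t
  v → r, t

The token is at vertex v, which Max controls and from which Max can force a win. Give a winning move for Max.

t

A0 = {s}
A1: add {t} — t (Max) has t→s.
A2: add {v} — v (Max) has v→t.
A3 = A2; e.g. q (Min) can still go to u. Fixed point.
From v, successor t is in the attractor (rank 1); the other successor r is not.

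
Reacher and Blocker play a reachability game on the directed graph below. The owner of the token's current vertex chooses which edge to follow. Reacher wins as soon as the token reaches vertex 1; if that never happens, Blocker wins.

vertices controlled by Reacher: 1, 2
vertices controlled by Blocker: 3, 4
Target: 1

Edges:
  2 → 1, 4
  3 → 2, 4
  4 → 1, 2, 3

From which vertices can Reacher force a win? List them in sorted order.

1, 2

A0 = {1}
A1: add {2} — 2 (Reacher) has 2→1.
A2 = A1; e.g. 3 (Blocker) can still go to 4. Fixed point.
Reacher's winning region = {1, 2}.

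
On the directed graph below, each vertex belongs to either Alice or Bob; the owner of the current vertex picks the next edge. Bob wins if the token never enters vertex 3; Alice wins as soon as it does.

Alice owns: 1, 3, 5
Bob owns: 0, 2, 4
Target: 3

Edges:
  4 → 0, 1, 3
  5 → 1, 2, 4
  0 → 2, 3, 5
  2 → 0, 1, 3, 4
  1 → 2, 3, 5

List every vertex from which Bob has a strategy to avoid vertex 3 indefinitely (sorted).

0, 2, 4

A0 = {3}
A1: add {1} — 1 (Alice) has 1→3.
A2: add {5} — 5 (Alice) has 5→1.
A3 = A2; e.g. 0 (Bob) can still go to 2. Fixed point.
Alice's attractor = {1, 3, 5}; Bob avoids the target exactly from the complement.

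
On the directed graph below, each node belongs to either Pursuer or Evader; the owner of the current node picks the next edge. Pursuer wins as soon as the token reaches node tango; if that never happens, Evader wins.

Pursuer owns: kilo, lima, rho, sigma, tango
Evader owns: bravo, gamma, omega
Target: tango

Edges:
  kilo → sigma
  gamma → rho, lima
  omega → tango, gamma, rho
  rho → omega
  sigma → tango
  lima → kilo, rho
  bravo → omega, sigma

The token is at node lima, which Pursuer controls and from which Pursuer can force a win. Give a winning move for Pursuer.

A0 = {tango}
A1: add {sigma} — sigma (Pursuer) has sigma→tango.
A2: add {kilo} — kilo (Pursuer) has kilo→sigma.
A3: add {lima} — lima (Pursuer) has lima→kilo.
A4 = A3; e.g. gamma (Evader) can still go to rho. Fixed point.
From lima, successor kilo is in the attractor (rank 2); the other successor rho is not.

kilo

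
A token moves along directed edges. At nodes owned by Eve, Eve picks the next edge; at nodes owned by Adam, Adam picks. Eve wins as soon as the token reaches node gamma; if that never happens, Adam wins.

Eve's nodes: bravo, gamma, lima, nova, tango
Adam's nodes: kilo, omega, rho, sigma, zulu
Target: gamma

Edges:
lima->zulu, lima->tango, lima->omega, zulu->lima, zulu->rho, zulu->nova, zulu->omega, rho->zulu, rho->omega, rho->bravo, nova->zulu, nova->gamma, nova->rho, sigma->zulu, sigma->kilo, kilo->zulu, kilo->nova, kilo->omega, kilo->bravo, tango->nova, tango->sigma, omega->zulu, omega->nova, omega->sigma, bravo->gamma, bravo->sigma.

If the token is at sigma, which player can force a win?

Adam

A0 = {gamma}
A1: add {bravo, nova} — nova (Eve) has nova→gamma; bravo (Eve) has bravo→gamma.
A2: add {tango} — tango (Eve) has tango→nova.
A3: add {lima} — lima (Eve) has lima→tango.
A4 = A3; e.g. zulu (Adam) can still go to rho. Fixed point.
sigma never enters the attractor, so Adam can avoid the target forever.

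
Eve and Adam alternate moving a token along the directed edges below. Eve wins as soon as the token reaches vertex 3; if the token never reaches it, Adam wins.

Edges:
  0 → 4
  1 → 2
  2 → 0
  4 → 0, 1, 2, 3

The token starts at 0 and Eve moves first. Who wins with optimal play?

Track states (vertex, player-to-move).
A0 = {(3,Eve), (3,Adam)}
A1: add {(4,Eve)}.
A2: add {(0,Adam)}.
A3: add {(2,Eve)}.
A4: add {(1,Adam)}.
A5 = A4; e.g. (0,Eve) stays out. (0,Eve) never enters ⇒ Adam avoids the target.

Adam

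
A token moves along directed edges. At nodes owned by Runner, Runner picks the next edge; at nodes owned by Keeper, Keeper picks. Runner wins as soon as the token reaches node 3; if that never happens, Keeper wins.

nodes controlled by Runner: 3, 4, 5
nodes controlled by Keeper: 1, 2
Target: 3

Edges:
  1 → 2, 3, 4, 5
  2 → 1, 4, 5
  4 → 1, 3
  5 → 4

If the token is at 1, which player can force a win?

A0 = {3}
A1: add {4} — 4 (Runner) has 4→3.
A2: add {5} — 5 (Runner) has 5→4.
A3 = A2; e.g. 1 (Keeper) can still go to 2. Fixed point.
1 never enters the attractor, so Keeper can avoid the target forever.

Keeper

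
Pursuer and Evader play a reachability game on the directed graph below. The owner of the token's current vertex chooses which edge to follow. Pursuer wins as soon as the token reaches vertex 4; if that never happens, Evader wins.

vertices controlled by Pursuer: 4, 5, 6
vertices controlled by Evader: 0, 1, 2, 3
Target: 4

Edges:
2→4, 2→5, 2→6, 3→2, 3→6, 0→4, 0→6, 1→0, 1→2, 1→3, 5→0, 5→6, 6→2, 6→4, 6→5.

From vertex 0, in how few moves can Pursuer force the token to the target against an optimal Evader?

2

A0 = {4}
A1: add {6} — 6 (Pursuer) has 6→4.
A2: add {0, 5} — 0 (Evader): all of {4, 6} already in; 5 (Pursuer) has 5→6.
0 enters the attractor at level 2, so Pursuer can force the target in 2 moves from there.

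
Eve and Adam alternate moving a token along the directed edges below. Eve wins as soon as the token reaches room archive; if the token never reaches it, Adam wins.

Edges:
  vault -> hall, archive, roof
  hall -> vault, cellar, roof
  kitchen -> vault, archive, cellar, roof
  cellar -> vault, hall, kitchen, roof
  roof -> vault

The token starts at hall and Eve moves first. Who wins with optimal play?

Track states (vertex, player-to-move).
A0 = {(archive,Eve), (archive,Adam)}
A1: add {(vault,Eve), (kitchen,Eve)}.
A2: add {(roof,Adam)}.
A3: add {(hall,Eve), (cellar,Eve)}.
(hall,Eve) ∈ A3 ⇒ Eve forces the target.

Eve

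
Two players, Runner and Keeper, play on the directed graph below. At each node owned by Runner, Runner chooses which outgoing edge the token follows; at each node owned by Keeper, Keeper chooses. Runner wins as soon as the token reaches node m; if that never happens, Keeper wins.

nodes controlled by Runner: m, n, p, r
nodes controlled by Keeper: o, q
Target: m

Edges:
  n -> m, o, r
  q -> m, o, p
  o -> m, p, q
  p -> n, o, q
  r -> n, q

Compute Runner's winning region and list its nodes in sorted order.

A0 = {m}
A1: add {n} — n (Runner) has n→m.
A2: add {p, r} — p (Runner) has p→n; r (Runner) has r→n.
A3 = A2; e.g. o (Keeper) can still go to q. Fixed point.
Runner's winning region = {m, n, p, r}.

m, n, p, r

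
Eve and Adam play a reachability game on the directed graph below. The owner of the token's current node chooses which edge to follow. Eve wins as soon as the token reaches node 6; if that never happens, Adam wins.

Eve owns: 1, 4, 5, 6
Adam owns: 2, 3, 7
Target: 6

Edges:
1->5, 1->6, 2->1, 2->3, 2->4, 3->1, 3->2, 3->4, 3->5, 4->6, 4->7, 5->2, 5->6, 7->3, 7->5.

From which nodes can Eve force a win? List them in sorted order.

1, 4, 5, 6

A0 = {6}
A1: add {1, 4, 5} — 1 (Eve) has 1→6; 4 (Eve) has 4→6; 5 (Eve) has 5→6.
A2 = A1; e.g. 2 (Adam) can still go to 3. Fixed point.
Eve's winning region = {1, 4, 5, 6}.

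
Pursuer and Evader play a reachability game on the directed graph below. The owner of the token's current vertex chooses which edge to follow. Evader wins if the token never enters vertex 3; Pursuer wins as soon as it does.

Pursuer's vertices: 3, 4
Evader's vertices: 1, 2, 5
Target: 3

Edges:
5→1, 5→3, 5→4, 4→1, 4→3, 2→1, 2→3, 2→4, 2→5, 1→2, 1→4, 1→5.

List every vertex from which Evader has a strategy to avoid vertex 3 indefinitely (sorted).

A0 = {3}
A1: add {4} — 4 (Pursuer) has 4→3.
A2 = A1; e.g. 1 (Evader) can still go to 2. Fixed point.
Pursuer's attractor = {3, 4}; Evader avoids the target exactly from the complement.

1, 2, 5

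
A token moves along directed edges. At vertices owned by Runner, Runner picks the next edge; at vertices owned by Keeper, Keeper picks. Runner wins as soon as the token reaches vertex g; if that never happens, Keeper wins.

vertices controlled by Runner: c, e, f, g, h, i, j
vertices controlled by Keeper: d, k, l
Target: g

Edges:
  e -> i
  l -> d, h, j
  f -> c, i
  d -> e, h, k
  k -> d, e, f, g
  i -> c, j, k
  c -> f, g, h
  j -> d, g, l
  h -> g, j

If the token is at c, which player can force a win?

A0 = {g}
A1: add {c, h, j} — c (Runner) has c→g; h (Runner) has h→g; j (Runner) has j→g.
c ∈ A1, so Runner can force the target.

Runner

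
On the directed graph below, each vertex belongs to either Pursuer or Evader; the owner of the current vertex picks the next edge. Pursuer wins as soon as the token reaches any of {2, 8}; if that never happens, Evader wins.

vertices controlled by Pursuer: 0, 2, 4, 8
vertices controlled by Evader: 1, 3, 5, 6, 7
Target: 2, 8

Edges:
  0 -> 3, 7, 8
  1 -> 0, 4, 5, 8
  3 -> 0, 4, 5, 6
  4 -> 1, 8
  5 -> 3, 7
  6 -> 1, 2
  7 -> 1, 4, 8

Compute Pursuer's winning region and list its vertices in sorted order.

0, 2, 4, 8

A0 = {2, 8}
A1: add {0, 4} — 0 (Pursuer) has 0→8; 4 (Pursuer) has 4→8.
A2 = A1; e.g. 1 (Evader) can still go to 5. Fixed point.
Pursuer's winning region = {0, 2, 4, 8}.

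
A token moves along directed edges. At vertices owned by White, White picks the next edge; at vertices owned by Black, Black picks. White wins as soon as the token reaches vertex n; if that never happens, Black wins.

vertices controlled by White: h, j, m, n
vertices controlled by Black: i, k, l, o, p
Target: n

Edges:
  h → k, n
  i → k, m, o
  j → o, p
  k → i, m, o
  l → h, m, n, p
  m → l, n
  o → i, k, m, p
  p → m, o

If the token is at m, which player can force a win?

A0 = {n}
A1: add {h, m} — h (White) has h→n; m (White) has m→n.
A2 = A1; e.g. i (Black) can still go to k. Fixed point.
m ∈ A1, so White can force the target.

White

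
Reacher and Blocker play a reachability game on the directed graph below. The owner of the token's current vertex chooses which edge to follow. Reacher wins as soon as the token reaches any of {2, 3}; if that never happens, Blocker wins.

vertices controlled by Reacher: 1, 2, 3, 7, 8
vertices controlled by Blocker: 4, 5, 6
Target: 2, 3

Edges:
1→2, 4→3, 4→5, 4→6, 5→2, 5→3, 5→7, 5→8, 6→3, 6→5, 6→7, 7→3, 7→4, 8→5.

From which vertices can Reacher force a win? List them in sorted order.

A0 = {2, 3}
A1: add {1, 7} — 1 (Reacher) has 1→2; 7 (Reacher) has 7→3.
A2 = A1; e.g. 4 (Blocker) can still go to 5. Fixed point.
Reacher's winning region = {1, 2, 3, 7}.

1, 2, 3, 7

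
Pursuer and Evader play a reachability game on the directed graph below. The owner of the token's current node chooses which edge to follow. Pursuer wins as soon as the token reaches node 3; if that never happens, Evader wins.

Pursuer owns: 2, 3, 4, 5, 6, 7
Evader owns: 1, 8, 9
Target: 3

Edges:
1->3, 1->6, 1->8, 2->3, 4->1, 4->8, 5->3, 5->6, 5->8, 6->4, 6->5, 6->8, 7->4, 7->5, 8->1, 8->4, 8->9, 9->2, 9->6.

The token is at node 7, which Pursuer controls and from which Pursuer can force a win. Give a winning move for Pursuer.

5

A0 = {3}
A1: add {2, 5} — 2 (Pursuer) has 2→3; 5 (Pursuer) has 5→3.
A2: add {6, 7} — 6 (Pursuer) has 6→5; 7 (Pursuer) has 7→5.
A3: add {9} — 9 (Evader): all of {2, 6} already in.
A4 = A3; e.g. 1 (Evader) can still go to 8. Fixed point.
From 7, successor 5 is in the attractor (rank 1); the other successor 4 is not.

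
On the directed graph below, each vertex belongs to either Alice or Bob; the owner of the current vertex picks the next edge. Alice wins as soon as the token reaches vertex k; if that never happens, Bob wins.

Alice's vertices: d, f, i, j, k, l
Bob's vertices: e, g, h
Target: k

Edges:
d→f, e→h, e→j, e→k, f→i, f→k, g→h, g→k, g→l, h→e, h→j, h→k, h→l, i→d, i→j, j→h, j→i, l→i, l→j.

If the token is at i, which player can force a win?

Alice

A0 = {k}
A1: add {f} — f (Alice) has f→k.
A2: add {d} — d (Alice) has d→f.
A3: add {i} — i (Alice) has i→d.
i ∈ A3, so Alice can force the target.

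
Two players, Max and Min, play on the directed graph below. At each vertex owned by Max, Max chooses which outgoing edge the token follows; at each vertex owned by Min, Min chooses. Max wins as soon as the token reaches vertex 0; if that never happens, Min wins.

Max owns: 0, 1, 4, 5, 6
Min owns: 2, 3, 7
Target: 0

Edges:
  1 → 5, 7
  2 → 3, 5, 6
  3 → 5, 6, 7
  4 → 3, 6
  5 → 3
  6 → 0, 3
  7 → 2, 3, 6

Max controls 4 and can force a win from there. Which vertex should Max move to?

6

A0 = {0}
A1: add {6} — 6 (Max) has 6→0.
A2: add {4} — 4 (Max) has 4→6.
A3 = A2; e.g. 1 (Max) has no edge into A2. Fixed point.
From 4, successor 6 is in the attractor (rank 1); the other successor 3 is not.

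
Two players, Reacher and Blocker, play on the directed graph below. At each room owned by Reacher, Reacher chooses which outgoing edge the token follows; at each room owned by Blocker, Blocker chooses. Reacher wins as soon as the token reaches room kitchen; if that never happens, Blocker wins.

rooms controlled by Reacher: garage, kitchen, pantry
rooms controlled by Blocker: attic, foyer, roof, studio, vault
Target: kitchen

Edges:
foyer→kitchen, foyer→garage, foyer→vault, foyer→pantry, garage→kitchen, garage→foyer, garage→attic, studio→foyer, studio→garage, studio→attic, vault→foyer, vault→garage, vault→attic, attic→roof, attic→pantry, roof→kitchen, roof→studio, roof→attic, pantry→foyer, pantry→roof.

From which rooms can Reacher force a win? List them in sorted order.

A0 = {kitchen}
A1: add {garage} — garage (Reacher) has garage→kitchen.
A2 = A1; e.g. foyer (Blocker) can still go to vault. Fixed point.
Reacher's winning region = {garage, kitchen}.

garage, kitchen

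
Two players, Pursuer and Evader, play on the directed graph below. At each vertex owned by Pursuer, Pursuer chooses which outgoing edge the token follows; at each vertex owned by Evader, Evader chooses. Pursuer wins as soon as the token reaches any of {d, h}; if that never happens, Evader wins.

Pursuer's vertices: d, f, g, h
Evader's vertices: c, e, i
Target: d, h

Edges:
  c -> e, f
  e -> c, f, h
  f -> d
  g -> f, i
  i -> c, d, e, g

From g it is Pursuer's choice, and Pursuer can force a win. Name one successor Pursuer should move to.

A0 = {d, h}
A1: add {f} — f (Pursuer) has f→d.
A2: add {g} — g (Pursuer) has g→f.
A3 = A2; e.g. c (Evader) can still go to e. Fixed point.
From g, successor f is in the attractor (rank 1); the other successor i is not.

f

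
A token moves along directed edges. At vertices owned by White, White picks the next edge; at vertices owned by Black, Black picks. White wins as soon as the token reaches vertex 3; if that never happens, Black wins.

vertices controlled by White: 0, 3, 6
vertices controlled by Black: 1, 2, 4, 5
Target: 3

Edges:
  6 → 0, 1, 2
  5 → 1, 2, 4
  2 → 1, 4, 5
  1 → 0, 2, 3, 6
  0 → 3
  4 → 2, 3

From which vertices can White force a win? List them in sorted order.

A0 = {3}
A1: add {0} — 0 (White) has 0→3.
A2: add {6} — 6 (White) has 6→0.
A3 = A2; e.g. 1 (Black) can still go to 2. Fixed point.
White's winning region = {0, 3, 6}.

0, 3, 6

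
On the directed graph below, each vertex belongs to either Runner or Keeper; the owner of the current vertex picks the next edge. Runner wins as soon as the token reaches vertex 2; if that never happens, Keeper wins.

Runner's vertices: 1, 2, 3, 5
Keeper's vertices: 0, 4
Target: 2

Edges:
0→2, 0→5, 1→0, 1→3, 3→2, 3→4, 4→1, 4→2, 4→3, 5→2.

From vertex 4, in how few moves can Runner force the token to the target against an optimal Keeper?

A0 = {2}
A1: add {3, 5} — 3 (Runner) has 3→2; 5 (Runner) has 5→2.
A2: add {0, 1} — 0 (Keeper): all of {2, 5} already in; 1 (Runner) has 1→3.
A3: add {4} — 4 (Keeper): all of {1, 2, 3} already in.
A3 = all vertices. Fixed point.
4 enters the attractor at level 3, so Runner can force the target in 3 moves from there.

3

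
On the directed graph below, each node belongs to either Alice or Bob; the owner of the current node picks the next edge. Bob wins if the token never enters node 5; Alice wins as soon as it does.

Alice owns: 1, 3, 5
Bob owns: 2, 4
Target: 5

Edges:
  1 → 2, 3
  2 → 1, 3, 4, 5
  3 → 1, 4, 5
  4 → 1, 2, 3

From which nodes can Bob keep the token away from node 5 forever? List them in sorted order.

A0 = {5}
A1: add {3} — 3 (Alice) has 3→5.
A2: add {1} — 1 (Alice) has 1→3.
A3 = A2; e.g. 2 (Bob) can still go to 4. Fixed point.
Alice's attractor = {1, 3, 5}; Bob avoids the target exactly from the complement.

2, 4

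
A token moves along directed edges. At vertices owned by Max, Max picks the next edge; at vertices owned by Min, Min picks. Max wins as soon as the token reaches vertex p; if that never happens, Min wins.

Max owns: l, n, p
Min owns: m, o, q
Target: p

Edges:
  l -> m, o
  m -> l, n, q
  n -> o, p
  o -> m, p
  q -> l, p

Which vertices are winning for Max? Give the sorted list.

A0 = {p}
A1: add {n} — n (Max) has n→p.
A2 = A1; e.g. l (Max) has no edge into A1. Fixed point.
Max's winning region = {n, p}.

n, p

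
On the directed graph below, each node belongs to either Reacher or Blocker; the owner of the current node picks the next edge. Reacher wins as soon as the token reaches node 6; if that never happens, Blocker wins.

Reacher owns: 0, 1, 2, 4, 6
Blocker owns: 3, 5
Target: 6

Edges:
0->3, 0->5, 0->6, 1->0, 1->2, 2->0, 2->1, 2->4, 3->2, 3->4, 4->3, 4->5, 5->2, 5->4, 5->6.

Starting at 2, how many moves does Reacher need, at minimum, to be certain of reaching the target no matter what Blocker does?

A0 = {6}
A1: add {0} — 0 (Reacher) has 0→6.
A2: add {1, 2} — 1 (Reacher) has 1→0; 2 (Reacher) has 2→0.
A3 = A2; e.g. 3 (Blocker) can still go to 4. Fixed point.
2 enters the attractor at level 2, so Reacher can force the target in 2 moves from there.

2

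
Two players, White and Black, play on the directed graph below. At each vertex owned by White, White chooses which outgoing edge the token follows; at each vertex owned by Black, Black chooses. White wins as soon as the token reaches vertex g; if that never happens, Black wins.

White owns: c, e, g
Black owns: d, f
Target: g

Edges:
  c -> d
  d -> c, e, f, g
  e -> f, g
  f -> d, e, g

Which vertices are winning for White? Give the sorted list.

A0 = {g}
A1: add {e} — e (White) has e→g.
A2 = A1; e.g. c (White) has no edge into A1. Fixed point.
White's winning region = {e, g}.

e, g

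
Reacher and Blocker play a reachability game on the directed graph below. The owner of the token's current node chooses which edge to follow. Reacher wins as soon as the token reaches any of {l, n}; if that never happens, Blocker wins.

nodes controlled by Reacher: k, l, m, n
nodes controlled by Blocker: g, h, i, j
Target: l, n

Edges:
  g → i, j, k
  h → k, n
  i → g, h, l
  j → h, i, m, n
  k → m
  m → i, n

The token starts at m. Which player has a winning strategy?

Reacher

A0 = {l, n}
A1: add {m} — m (Reacher) has m→n.
m ∈ A1, so Reacher can force the target.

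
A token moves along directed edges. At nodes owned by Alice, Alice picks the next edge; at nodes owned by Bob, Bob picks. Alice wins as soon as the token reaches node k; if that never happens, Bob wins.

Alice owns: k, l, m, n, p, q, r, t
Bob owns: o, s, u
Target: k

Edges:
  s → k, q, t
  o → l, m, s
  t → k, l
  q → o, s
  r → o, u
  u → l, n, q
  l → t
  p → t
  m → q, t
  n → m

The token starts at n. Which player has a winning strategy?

Alice

A0 = {k}
A1: add {t} — t (Alice) has t→k.
A2: add {l, m, p} — l (Alice) has l→t; m (Alice) has m→t; p (Alice) has p→t.
A3: add {n} — n (Alice) has n→m.
A4 = A3; e.g. o (Bob) can still go to s. Fixed point.
n ∈ A3, so Alice can force the target.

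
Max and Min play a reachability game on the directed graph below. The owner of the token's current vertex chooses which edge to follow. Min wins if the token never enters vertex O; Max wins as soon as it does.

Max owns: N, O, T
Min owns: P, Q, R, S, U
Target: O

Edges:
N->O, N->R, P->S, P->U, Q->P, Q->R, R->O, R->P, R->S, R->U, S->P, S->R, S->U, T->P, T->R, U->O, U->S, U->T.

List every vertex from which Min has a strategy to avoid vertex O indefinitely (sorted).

A0 = {O}
A1: add {N} — N (Max) has N→O.
A2 = A1; e.g. P (Min) can still go to S. Fixed point.
Max's attractor = {N, O}; Min avoids the target exactly from the complement.

P, Q, R, S, T, U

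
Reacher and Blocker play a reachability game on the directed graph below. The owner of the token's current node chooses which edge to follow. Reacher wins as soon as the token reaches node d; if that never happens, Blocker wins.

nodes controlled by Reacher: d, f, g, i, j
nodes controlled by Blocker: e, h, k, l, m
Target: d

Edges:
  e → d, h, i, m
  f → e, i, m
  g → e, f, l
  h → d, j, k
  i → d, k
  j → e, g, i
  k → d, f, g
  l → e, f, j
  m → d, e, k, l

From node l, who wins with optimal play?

A0 = {d}
A1: add {i} — i (Reacher) has i→d.
A2: add {f, j} — f (Reacher) has f→i; j (Reacher) has j→i.
A3: add {g} — g (Reacher) has g→f.
A4: add {k} — k (Blocker): all of {d, f, g} already in.
A5: add {h} — h (Blocker): all of {d, j, k} already in.
A6 = A5; e.g. e (Blocker) can still go to m. Fixed point.
l never enters the attractor, so Blocker can avoid the target forever.

Blocker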